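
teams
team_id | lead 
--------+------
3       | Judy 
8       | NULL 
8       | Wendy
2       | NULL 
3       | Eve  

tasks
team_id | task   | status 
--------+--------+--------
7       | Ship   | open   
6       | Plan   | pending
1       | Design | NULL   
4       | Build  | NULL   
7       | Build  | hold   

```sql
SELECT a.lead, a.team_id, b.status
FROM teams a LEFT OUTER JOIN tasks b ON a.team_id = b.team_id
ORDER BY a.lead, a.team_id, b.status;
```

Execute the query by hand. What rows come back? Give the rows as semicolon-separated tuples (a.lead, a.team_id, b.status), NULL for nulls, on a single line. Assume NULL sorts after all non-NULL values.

(Eve, 3, NULL); (Judy, 3, NULL); (Wendy, 8, NULL); (NULL, 2, NULL); (NULL, 8, NULL)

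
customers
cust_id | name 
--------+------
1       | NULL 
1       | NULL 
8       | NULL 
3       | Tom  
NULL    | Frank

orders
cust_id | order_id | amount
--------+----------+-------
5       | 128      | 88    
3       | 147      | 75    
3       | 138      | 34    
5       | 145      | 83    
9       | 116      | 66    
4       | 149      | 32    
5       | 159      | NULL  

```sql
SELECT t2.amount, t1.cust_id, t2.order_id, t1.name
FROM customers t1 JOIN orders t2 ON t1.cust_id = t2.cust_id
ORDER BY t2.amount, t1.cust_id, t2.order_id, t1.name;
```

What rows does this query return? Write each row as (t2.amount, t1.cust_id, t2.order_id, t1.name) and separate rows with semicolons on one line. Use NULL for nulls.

INNER JOIN keeps only pairs where the ON condition holds.
Matching on t1.cust_id = t2.cust_id. A NULL in a compared column never satisfies the condition.
- cust_id=1: no matching t2 row, dropped.
- cust_id=1: no matching t2 row, dropped.
- cust_id=8: no matching t2 row, dropped.
- cust_id=3: 2 matching t2 row(s), so 2 row(s) emitted.
- cust_id=NULL: no matching t2 row, dropped.
After projecting and ordering:
t2.amount | t1.cust_id | t2.order_id | t1.name
34 | 3 | 138 | Tom
75 | 3 | 147 | Tom

(34, 3, 138, Tom); (75, 3, 147, Tom)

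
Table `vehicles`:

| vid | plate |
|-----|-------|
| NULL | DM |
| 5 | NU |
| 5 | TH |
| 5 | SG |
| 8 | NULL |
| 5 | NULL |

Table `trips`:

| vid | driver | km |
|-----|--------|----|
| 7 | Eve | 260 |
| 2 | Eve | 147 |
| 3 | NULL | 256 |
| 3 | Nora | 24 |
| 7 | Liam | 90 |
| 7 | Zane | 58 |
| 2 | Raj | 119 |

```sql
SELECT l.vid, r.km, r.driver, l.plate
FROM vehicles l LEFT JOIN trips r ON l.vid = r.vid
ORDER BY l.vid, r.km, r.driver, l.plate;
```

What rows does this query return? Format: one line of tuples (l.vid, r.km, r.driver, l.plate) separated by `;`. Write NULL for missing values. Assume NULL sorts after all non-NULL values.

(5, NULL, NULL, NU); (5, NULL, NULL, SG); (5, NULL, NULL, TH); (5, NULL, NULL, NULL); (8, NULL, NULL, NULL); (NULL, NULL, NULL, DM)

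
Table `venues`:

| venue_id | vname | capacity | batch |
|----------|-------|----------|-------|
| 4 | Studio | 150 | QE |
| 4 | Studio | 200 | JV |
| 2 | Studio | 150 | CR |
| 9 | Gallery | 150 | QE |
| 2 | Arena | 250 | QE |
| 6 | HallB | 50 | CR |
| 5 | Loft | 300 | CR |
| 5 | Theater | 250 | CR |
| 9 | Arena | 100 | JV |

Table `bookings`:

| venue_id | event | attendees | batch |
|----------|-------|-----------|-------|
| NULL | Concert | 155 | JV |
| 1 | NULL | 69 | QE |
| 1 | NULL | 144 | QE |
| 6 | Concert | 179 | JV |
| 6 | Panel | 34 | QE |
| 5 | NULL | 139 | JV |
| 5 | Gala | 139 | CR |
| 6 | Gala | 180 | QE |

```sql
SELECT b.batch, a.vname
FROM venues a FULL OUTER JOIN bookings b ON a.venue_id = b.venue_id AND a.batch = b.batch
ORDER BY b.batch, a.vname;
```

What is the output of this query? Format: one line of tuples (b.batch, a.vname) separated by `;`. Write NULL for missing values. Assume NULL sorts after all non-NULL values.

(CR, Loft); (CR, Theater); (JV, NULL); (JV, NULL); (JV, NULL); (QE, NULL); (QE, NULL); (QE, NULL); (QE, NULL); (NULL, Arena); (NULL, Arena); (NULL, Gallery); (NULL, HallB); (NULL, Studio); (NULL, Studio); (NULL, Studio)

FULL OUTER JOIN keeps every row from both sides; unmatched rows get NULL for the other side's columns.
Matching on a.venue_id = b.venue_id AND a.batch = b.batch. A NULL in a compared column never satisfies the condition.
- a row (venue_id=4, batch=QE): no match → kept, b columns NULL.
- a row (venue_id=4, batch=JV): no match → kept, b columns NULL.
- a row (venue_id=2, batch=CR): no match → kept, b columns NULL.
- a row (venue_id=9, batch=QE): no match → kept, b columns NULL.
- a row (venue_id=2, batch=QE): no match → kept, b columns NULL.
- a row (venue_id=6, batch=CR): no match → kept, b columns NULL.
- a row (venue_id=5, batch=CR): matches 1 b row(s) → 1 output row(s).
- a row (venue_id=5, batch=CR): matches 1 b row(s) → 1 output row(s).
- a row (venue_id=9, batch=JV): no match → kept, b columns NULL.
- plus 7 unmatched b row(s), each kept with NULL a columns.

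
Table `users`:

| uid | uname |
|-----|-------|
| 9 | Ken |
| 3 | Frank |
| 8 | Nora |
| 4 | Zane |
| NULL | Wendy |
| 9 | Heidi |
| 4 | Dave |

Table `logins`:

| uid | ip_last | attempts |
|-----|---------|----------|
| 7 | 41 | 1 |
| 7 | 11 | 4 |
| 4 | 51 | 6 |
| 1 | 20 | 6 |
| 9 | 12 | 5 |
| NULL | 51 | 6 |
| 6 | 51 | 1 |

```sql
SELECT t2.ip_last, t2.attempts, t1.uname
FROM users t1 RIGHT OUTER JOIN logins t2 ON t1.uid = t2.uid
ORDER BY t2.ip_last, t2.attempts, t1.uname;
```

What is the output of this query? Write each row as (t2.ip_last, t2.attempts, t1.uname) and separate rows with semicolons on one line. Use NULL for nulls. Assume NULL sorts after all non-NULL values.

RIGHT JOIN keeps every row from `logins`; unmatched rows get NULL for `users`'s columns.
Matching on t1.uid = t2.uid. A NULL in a compared column never satisfies the condition.
- t1 row (uid=9): matches 1 t2 row(s) → 1 output row(s).
- t1 row (uid=3): no match.
- t1 row (uid=8): no match.
- t1 row (uid=4): matches 1 t2 row(s) → 1 output row(s).
- t1 row (uid=NULL): no match.
- t1 row (uid=9): matches 1 t2 row(s) → 1 output row(s).
- t1 row (uid=4): matches 1 t2 row(s) → 1 output row(s).
- plus 5 unmatched t2 row(s), each kept with NULL t1 columns.
After projecting and ordering:
t2.ip_last | t2.attempts | t1.uname
11 | 4 | NULL
12 | 5 | Heidi
12 | 5 | Ken
20 | 6 | NULL
41 | 1 | NULL
51 | 1 | NULL
51 | 6 | Dave
51 | 6 | Zane
51 | 6 | NULL

(11, 4, NULL); (12, 5, Heidi); (12, 5, Ken); (20, 6, NULL); (41, 1, NULL); (51, 1, NULL); (51, 6, Dave); (51, 6, Zane); (51, 6, NULL)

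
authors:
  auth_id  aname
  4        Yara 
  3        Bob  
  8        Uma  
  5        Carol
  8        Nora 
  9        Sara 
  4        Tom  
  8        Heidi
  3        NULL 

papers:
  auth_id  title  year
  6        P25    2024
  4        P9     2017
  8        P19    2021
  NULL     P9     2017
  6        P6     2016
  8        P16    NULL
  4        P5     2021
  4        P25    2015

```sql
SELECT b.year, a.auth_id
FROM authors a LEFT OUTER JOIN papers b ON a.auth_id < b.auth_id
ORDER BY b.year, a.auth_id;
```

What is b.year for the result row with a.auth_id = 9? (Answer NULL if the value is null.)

NULL

LEFT JOIN keeps every row from `authors`; unmatched rows get NULL for `papers`'s columns.
Matching on a.auth_id < b.auth_id. A NULL in a compared column never satisfies the condition.
- auth_id=4: 4 matching b row(s), so 4 row(s) emitted.
- auth_id=3: 7 matching b row(s), so 7 row(s) emitted.
- auth_id=8: no b row matches, row kept with b columns NULL.
- auth_id=5: 4 matching b row(s), so 4 row(s) emitted.
- auth_id=8: no b row matches, row kept with b columns NULL.
- auth_id=9: no b row matches, row kept with b columns NULL.
- auth_id=4: 4 matching b row(s), so 4 row(s) emitted.
- auth_id=8: no b row matches, row kept with b columns NULL.
- auth_id=3: 7 matching b row(s), so 7 row(s) emitted.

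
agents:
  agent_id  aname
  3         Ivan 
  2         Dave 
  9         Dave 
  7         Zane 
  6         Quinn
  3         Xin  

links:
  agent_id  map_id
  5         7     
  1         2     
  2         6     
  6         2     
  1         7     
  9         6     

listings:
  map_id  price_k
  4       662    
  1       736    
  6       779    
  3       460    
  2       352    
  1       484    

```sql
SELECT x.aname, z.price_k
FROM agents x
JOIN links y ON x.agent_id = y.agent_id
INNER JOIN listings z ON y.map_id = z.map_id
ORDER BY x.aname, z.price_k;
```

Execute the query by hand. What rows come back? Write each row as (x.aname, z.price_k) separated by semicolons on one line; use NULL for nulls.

Joins associate left-to-right: agents INNER JOIN links on agent_id gives 3 intermediate row(s).
Then INNER JOIN `listings z` on map_id: keep only rows whose y.map_id appears in z.

(Dave, 779); (Dave, 779); (Quinn, 352)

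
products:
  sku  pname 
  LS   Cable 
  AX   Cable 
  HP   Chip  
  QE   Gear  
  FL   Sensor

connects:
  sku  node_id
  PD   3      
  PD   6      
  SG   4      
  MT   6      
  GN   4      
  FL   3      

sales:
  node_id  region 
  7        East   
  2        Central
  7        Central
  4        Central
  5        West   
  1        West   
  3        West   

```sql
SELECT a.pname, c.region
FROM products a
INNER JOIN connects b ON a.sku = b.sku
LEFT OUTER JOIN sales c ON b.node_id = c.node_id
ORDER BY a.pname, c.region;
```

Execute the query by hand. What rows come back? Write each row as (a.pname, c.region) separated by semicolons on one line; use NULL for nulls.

(Sensor, West)

Step 1 — a INNER JOIN b on sku → 1 row(s).
Then LEFT JOIN `sales c` on node_id: each of those 1 rows is kept; rows whose b.node_id has no match in c get NULL for c's columns.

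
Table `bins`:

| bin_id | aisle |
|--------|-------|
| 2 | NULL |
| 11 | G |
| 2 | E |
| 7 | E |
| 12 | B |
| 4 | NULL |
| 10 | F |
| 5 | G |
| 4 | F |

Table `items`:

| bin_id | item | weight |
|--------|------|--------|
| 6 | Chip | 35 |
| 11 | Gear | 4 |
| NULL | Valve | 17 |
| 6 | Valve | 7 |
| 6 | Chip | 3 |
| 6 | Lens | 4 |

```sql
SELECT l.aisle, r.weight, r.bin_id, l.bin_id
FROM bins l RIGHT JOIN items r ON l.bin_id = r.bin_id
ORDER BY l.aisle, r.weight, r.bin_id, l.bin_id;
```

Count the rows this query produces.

RIGHT JOIN keeps every row from `items`; unmatched rows get NULL for `bins`'s columns.
Matching on l.bin_id = r.bin_id. A NULL in a compared column never satisfies the condition.
Matched pairs: 1; unmatched r rows kept: 5.
Total: 1 matched + 5 padded = 6 rows.

6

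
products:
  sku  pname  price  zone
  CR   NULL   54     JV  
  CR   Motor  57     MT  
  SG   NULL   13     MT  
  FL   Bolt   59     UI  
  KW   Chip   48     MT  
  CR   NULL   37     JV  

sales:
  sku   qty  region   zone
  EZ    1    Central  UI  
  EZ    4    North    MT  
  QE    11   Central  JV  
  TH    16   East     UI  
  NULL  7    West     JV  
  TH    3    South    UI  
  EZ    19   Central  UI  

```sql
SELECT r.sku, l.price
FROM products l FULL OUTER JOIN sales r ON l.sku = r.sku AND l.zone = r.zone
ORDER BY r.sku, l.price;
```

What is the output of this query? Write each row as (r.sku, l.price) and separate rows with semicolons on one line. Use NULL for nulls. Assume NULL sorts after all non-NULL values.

FULL OUTER JOIN keeps every row from both sides; unmatched rows get NULL for the other side's columns.
Matching on l.sku = r.sku AND l.zone = r.zone. A NULL in a compared column never satisfies the condition.
- l row (sku=CR, zone=JV): no match → kept, r columns NULL.
- l row (sku=CR, zone=MT): no match → kept, r columns NULL.
- l row (sku=SG, zone=MT): no match → kept, r columns NULL.
- l row (sku=FL, zone=UI): no match → kept, r columns NULL.
- l row (sku=KW, zone=MT): no match → kept, r columns NULL.
- l row (sku=CR, zone=JV): no match → kept, r columns NULL.
- 7 row(s) from r found no l partner → padded with NULL.

(EZ, NULL); (EZ, NULL); (EZ, NULL); (QE, NULL); (TH, NULL); (TH, NULL); (NULL, 13); (NULL, 37); (NULL, 48); (NULL, 54); (NULL, 57); (NULL, 59); (NULL, NULL)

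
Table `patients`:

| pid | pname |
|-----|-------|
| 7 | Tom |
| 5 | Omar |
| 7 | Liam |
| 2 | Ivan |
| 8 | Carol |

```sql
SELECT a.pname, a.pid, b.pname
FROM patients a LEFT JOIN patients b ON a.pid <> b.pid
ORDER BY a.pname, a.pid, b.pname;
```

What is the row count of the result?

LEFT JOIN keeps every row from `patients a`; unmatched rows get NULL for `patients b`'s columns.
Matching on a.pid <> b.pid.
- a (pid=7) pairs with 3 row(s) of b.
- a (pid=5) pairs with 4 row(s) of b.
- a (pid=7) pairs with 3 row(s) of b.
- a (pid=2) pairs with 4 row(s) of b.
- a (pid=8) pairs with 4 row(s) of b.
Total: 18 rows.

18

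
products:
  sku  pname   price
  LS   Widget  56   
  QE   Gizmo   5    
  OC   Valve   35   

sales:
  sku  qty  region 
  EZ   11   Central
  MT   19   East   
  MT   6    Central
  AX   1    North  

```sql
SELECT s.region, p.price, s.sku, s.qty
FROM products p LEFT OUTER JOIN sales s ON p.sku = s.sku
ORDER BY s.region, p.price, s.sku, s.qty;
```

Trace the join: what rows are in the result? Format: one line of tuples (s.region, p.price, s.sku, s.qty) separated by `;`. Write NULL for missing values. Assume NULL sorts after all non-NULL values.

(NULL, 5, NULL, NULL); (NULL, 35, NULL, NULL); (NULL, 56, NULL, NULL)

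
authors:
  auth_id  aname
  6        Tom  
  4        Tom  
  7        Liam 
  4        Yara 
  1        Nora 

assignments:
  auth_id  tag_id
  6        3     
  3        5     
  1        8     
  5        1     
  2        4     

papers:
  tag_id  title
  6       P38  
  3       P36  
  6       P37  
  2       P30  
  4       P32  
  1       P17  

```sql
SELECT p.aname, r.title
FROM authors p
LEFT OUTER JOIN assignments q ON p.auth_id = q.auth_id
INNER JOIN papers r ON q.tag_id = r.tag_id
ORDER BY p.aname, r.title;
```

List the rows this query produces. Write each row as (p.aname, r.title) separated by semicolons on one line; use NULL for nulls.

(Tom, P36)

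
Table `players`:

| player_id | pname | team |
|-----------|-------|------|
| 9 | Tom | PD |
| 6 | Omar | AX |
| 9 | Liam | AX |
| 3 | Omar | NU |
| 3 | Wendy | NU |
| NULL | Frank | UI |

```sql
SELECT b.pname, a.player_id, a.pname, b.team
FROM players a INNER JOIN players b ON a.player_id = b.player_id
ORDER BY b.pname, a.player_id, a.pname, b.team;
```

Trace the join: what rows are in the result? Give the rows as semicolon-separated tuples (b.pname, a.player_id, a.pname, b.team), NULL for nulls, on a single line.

(Liam, 9, Liam, AX); (Liam, 9, Tom, AX); (Omar, 3, Omar, NU); (Omar, 3, Wendy, NU); (Omar, 6, Omar, AX); (Tom, 9, Liam, PD); (Tom, 9, Tom, PD); (Wendy, 3, Omar, NU); (Wendy, 3, Wendy, NU)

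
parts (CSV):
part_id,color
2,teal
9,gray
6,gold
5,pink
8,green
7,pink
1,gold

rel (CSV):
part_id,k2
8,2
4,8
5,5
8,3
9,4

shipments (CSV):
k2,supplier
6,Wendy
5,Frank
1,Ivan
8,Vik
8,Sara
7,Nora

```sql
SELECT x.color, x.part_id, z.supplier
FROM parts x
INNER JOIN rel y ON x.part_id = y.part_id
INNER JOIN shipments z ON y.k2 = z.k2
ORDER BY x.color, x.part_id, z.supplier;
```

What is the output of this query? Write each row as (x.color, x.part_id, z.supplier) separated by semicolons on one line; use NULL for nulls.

Evaluate left to right. First `parts x INNER JOIN rel y` on part_id: 4 row(s).
Then INNER JOIN `shipments z` on k2: keep only rows whose y.k2 appears in z.

(pink, 5, Frank)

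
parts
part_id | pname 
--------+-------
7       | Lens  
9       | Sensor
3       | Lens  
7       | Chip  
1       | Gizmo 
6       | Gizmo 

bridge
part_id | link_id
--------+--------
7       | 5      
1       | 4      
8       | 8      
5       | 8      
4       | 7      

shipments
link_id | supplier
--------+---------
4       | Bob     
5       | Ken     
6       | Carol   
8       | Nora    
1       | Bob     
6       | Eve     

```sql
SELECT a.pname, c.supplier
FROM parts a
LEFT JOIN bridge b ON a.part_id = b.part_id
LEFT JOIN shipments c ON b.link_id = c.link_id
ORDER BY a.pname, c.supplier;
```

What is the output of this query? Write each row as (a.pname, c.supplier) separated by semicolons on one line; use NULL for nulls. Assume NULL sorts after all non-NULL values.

Step 1 — a LEFT JOIN b on part_id → 6 row(s).
Then LEFT JOIN `shipments c` on link_id: each of those 6 rows is kept; rows whose b.link_id has no match in c get NULL for c's columns.

(Chip, Ken); (Gizmo, Bob); (Gizmo, NULL); (Lens, Ken); (Lens, NULL); (Sensor, NULL)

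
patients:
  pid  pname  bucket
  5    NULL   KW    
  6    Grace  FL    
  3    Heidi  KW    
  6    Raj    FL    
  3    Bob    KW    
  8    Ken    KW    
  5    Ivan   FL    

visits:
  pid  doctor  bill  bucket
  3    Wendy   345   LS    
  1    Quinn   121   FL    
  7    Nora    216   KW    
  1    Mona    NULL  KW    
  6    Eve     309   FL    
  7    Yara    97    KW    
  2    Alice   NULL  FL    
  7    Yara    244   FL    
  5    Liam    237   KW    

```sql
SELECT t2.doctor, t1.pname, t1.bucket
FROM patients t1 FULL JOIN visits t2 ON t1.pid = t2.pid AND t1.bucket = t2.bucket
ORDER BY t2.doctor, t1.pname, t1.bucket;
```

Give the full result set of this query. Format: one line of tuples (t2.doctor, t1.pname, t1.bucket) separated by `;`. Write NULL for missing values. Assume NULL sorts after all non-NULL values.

FULL OUTER JOIN keeps every row from both sides; unmatched rows get NULL for the other side's columns.
Matching on t1.pid = t2.pid AND t1.bucket = t2.bucket.
- t1[0] pid=5, bucket=KW → 1 match(es) in t2 → 1 row(s).
- t1[1] pid=6, bucket=FL → 1 match(es) in t2 → 1 row(s).
- t1[2] pid=3, bucket=KW → no match; kept with NULLs on the t2 side.
- t1[3] pid=6, bucket=FL → 1 match(es) in t2 → 1 row(s).
- t1[4] pid=3, bucket=KW → no match; kept with NULLs on the t2 side.
- t1[5] pid=8, bucket=KW → no match; kept with NULLs on the t2 side.
- t1[6] pid=5, bucket=FL → no match; kept with NULLs on the t2 side.
- 7 row(s) from t2 found no t1 partner → padded with NULL.

(Alice, NULL, NULL); (Eve, Grace, FL); (Eve, Raj, FL); (Liam, NULL, KW); (Mona, NULL, NULL); (Nora, NULL, NULL); (Quinn, NULL, NULL); (Wendy, NULL, NULL); (Yara, NULL, NULL); (Yara, NULL, NULL); (NULL, Bob, KW); (NULL, Heidi, KW); (NULL, Ivan, FL); (NULL, Ken, KW)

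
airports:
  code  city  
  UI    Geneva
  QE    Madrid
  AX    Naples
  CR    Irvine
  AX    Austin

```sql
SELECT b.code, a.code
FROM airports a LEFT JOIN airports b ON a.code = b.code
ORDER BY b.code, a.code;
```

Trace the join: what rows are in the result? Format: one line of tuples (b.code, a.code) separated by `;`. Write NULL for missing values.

(AX, AX); (AX, AX); (AX, AX); (AX, AX); (CR, CR); (QE, QE); (UI, UI)

LEFT JOIN keeps every row from `airports a`; unmatched rows get NULL for `airports b`'s columns.
Matching on a.code = b.code.
- code=UI: 1 matching b row(s), so 1 row(s) emitted.
- code=QE: 1 matching b row(s), so 1 row(s) emitted.
- code=AX: 2 matching b row(s), so 2 row(s) emitted.
- code=CR: 1 matching b row(s), so 1 row(s) emitted.
- code=AX: 2 matching b row(s), so 2 row(s) emitted.
After projecting and ordering:
b.code | a.code
AX | AX
AX | AX
AX | AX
AX | AX
CR | CR
QE | QE
UI | UI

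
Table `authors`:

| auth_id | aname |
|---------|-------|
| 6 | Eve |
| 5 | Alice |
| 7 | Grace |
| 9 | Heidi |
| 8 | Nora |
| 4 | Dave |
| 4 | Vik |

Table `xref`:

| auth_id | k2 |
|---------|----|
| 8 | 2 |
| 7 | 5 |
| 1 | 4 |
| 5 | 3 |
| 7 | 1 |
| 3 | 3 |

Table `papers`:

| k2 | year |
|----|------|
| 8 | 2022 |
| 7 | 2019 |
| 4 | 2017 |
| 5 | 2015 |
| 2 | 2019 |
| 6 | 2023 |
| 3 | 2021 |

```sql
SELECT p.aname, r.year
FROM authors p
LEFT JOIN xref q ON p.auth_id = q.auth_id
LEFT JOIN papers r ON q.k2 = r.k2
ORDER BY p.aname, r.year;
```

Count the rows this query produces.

8

Joins associate left-to-right: authors LEFT JOIN xref on auth_id gives 8 intermediate row(s).
Then LEFT JOIN `papers r` on k2: each of those 8 rows is kept; rows whose q.k2 has no match in r get NULL for r's columns.
Result: 8 row(s).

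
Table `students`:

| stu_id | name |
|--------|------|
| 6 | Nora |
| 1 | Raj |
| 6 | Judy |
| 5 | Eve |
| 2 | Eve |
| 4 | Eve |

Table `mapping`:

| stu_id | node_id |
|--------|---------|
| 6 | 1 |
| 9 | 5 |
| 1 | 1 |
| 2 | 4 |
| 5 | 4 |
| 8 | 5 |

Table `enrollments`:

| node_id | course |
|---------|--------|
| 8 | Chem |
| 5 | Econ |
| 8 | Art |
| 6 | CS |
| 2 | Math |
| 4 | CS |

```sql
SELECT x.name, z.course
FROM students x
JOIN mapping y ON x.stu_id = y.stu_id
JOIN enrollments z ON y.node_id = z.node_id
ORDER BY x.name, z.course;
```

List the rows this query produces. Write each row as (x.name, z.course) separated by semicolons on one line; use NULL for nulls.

(Eve, CS); (Eve, CS)

Evaluate left to right. First `students x INNER JOIN mapping y` on stu_id: 5 row(s).
Then INNER JOIN `enrollments z` on node_id: keep only rows whose y.node_id appears in z.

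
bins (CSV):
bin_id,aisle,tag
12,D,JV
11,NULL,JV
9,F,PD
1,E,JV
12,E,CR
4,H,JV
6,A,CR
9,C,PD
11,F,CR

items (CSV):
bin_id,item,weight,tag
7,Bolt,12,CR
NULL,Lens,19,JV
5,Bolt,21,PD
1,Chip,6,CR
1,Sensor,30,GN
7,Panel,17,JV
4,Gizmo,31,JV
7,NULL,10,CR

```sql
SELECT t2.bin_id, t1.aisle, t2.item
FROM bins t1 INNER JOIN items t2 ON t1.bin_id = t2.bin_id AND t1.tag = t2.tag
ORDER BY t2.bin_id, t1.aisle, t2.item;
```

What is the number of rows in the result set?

INNER JOIN keeps only pairs where the ON condition holds.
Matching on t1.bin_id = t2.bin_id AND t1.tag = t2.tag. A NULL in a compared column never satisfies the condition.
- t1[0] bin_id=12, tag=JV → no match; dropped.
- t1[1] bin_id=11, tag=JV → no match; dropped.
- t1[2] bin_id=9, tag=PD → no match; dropped.
- t1[3] bin_id=1, tag=JV → no match; dropped.
- t1[4] bin_id=12, tag=CR → no match; dropped.
- t1[5] bin_id=4, tag=JV → 1 match(es) in t2 → 1 row(s).
- t1[6] bin_id=6, tag=CR → no match; dropped.
- t1[7] bin_id=9, tag=PD → no match; dropped.
- t1[8] bin_id=11, tag=CR → no match; dropped.
Total: 1 rows.

1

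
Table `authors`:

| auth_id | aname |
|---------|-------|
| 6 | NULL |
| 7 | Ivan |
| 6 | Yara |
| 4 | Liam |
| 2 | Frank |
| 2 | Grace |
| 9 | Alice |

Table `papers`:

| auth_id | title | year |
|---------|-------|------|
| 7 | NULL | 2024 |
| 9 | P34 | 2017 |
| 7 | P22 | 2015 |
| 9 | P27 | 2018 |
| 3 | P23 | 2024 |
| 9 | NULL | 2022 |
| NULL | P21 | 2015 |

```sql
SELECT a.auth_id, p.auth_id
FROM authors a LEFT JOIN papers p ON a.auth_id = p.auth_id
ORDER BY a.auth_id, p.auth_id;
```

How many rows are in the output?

10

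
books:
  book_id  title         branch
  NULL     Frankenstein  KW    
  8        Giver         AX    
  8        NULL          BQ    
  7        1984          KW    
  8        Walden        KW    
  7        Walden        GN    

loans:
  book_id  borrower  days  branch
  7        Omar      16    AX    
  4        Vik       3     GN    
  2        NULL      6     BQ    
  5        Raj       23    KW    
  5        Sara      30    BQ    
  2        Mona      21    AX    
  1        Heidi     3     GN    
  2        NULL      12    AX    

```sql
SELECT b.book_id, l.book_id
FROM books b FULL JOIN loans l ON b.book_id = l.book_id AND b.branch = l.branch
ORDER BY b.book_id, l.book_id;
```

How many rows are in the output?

14

FULL OUTER JOIN keeps every row from both sides; unmatched rows get NULL for the other side's columns.
Matching on b.book_id = l.book_id AND b.branch = l.branch. A NULL in a compared column never satisfies the condition.
Matched pairs: 0; unmatched b rows kept: 6; unmatched l rows kept: 8.
Total: 0 matched + 14 padded = 14 rows.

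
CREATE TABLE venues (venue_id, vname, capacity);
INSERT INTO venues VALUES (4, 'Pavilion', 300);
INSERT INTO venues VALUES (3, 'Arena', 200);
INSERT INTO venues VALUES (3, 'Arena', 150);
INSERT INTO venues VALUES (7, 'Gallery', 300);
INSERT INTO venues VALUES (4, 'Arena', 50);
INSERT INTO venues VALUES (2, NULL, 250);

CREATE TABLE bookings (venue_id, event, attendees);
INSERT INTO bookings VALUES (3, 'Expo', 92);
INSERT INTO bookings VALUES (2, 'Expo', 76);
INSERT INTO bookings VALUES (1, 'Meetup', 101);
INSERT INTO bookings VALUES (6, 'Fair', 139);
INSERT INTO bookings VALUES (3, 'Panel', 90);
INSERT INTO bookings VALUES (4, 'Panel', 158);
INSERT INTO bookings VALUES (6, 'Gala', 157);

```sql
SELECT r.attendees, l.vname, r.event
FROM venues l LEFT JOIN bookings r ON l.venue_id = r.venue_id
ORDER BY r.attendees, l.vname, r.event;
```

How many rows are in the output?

8

LEFT JOIN keeps every row from `venues`; unmatched rows get NULL for `bookings`'s columns.
Matching on l.venue_id = r.venue_id.
- venue_id=4: 1 matching r row(s), so 1 row(s) emitted.
- venue_id=3: 2 matching r row(s), so 2 row(s) emitted.
- venue_id=3: 2 matching r row(s), so 2 row(s) emitted.
- venue_id=7: no r row matches, row kept with r columns NULL.
- venue_id=4: 1 matching r row(s), so 1 row(s) emitted.
- venue_id=2: 1 matching r row(s), so 1 row(s) emitted.
Total: 7 matched + 1 padded = 8 rows.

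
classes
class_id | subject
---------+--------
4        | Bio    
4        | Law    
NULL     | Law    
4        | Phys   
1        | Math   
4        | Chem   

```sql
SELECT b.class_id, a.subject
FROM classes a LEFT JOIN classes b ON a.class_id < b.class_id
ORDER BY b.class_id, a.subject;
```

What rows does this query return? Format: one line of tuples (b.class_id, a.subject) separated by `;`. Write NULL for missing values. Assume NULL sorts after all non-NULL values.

LEFT JOIN keeps every row from `classes a`; unmatched rows get NULL for `classes b`'s columns.
Matching on a.class_id < b.class_id. A NULL in a compared column never satisfies the condition.
- a[0] class_id=4 → no match; kept with NULLs on the b side.
- a[1] class_id=4 → no match; kept with NULLs on the b side.
- a[2] class_id=NULL → no match; kept with NULLs on the b side.
- a[3] class_id=4 → no match; kept with NULLs on the b side.
- a[4] class_id=1 → 4 match(es) in b → 4 row(s).
- a[5] class_id=4 → no match; kept with NULLs on the b side.
After projecting and ordering:
b.class_id | a.subject
4 | Math
4 | Math
4 | Math
4 | Math
NULL | Bio
NULL | Chem
NULL | Law
NULL | Law
NULL | Phys

(4, Math); (4, Math); (4, Math); (4, Math); (NULL, Bio); (NULL, Chem); (NULL, Law); (NULL, Law); (NULL, Phys)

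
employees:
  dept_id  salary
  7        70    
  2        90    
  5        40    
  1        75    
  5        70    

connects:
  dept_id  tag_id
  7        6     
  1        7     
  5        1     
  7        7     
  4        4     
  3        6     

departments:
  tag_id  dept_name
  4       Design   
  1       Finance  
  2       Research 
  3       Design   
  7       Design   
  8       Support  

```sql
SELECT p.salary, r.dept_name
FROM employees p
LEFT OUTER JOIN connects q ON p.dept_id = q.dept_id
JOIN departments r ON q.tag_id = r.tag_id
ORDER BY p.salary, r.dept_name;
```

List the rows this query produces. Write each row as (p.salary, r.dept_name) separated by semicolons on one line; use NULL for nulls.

(40, Finance); (70, Design); (70, Finance); (75, Design)

Evaluate left to right. First `employees p LEFT JOIN connects q` on dept_id: 6 row(s).
Then INNER JOIN `departments r` on tag_id: keep only rows whose q.tag_id appears in r.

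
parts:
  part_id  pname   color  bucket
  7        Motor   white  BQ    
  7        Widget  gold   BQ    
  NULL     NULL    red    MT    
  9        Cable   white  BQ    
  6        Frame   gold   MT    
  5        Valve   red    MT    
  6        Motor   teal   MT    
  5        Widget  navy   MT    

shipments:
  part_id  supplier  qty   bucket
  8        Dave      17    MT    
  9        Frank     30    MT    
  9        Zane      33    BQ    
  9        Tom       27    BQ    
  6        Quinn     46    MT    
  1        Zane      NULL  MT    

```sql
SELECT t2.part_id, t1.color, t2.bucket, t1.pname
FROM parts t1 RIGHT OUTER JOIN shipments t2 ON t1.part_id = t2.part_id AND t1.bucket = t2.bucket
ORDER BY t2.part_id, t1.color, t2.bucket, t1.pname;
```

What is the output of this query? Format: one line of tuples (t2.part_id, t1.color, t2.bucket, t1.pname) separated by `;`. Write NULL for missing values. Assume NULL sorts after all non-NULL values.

(1, NULL, MT, NULL); (6, gold, MT, Frame); (6, teal, MT, Motor); (8, NULL, MT, NULL); (9, white, BQ, Cable); (9, white, BQ, Cable); (9, NULL, MT, NULL)

RIGHT JOIN keeps every row from `shipments`; unmatched rows get NULL for `parts`'s columns.
Matching on t1.part_id = t2.part_id AND t1.bucket = t2.bucket. A NULL in a compared column never satisfies the condition.
- part_id=7, bucket=BQ: no matching t2 row.
- part_id=7, bucket=BQ: no matching t2 row.
- part_id=NULL, bucket=MT: no matching t2 row.
- part_id=9, bucket=BQ: 2 matching t2 row(s), so 2 row(s) emitted.
- part_id=6, bucket=MT: 1 matching t2 row(s), so 1 row(s) emitted.
- part_id=5, bucket=MT: no matching t2 row.
- part_id=6, bucket=MT: 1 matching t2 row(s), so 1 row(s) emitted.
- part_id=5, bucket=MT: no matching t2 row.
- 3 row(s) from t2 found no t1 partner → padded with NULL.
After projecting and ordering:
t2.part_id | t1.color | t2.bucket | t1.pname
1 | NULL | MT | NULL
6 | gold | MT | Frame
6 | teal | MT | Motor
8 | NULL | MT | NULL
9 | white | BQ | Cable
9 | white | BQ | Cable
9 | NULL | MT | NULL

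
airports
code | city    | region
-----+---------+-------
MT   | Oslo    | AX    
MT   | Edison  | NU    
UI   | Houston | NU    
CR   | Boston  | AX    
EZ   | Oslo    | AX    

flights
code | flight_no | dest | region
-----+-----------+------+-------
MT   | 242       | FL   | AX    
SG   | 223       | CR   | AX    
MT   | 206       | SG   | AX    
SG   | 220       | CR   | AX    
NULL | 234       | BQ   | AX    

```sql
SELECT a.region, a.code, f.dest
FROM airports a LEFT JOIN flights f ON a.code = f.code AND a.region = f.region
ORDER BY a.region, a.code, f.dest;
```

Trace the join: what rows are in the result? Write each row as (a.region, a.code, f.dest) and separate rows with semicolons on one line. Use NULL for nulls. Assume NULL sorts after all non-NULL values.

LEFT JOIN keeps every row from `airports`; unmatched rows get NULL for `flights`'s columns.
Matching on a.code = f.code AND a.region = f.region. A NULL in a compared column never satisfies the condition.
Matched pairs: 2; unmatched a rows kept: 4.

(AX, CR, NULL); (AX, EZ, NULL); (AX, MT, FL); (AX, MT, SG); (NU, MT, NULL); (NU, UI, NULL)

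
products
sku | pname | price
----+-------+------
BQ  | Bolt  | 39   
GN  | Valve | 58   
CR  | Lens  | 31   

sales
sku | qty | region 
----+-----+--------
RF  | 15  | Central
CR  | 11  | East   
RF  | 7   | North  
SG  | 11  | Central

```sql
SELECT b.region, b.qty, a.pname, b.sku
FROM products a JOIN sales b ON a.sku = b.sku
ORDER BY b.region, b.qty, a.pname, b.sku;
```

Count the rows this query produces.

1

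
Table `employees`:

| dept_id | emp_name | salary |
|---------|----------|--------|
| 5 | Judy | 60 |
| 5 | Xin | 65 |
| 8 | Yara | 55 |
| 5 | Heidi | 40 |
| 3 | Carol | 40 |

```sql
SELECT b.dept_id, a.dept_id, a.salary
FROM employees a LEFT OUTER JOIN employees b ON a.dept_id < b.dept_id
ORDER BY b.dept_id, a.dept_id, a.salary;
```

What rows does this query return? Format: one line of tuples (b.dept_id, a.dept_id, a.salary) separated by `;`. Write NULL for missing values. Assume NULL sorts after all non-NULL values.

(5, 3, 40); (5, 3, 40); (5, 3, 40); (8, 3, 40); (8, 5, 40); (8, 5, 60); (8, 5, 65); (NULL, 8, 55)

LEFT JOIN keeps every row from `employees a`; unmatched rows get NULL for `employees b`'s columns.
Matching on a.dept_id < b.dept_id.
- a[0] dept_id=5 → 1 match(es) in b → 1 row(s).
- a[1] dept_id=5 → 1 match(es) in b → 1 row(s).
- a[2] dept_id=8 → no match; kept with NULLs on the b side.
- a[3] dept_id=5 → 1 match(es) in b → 1 row(s).
- a[4] dept_id=3 → 4 match(es) in b → 4 row(s).
After projecting and ordering:
b.dept_id | a.dept_id | a.salary
5 | 3 | 40
5 | 3 | 40
5 | 3 | 40
8 | 3 | 40
8 | 5 | 40
8 | 5 | 60
8 | 5 | 65
NULL | 8 | 55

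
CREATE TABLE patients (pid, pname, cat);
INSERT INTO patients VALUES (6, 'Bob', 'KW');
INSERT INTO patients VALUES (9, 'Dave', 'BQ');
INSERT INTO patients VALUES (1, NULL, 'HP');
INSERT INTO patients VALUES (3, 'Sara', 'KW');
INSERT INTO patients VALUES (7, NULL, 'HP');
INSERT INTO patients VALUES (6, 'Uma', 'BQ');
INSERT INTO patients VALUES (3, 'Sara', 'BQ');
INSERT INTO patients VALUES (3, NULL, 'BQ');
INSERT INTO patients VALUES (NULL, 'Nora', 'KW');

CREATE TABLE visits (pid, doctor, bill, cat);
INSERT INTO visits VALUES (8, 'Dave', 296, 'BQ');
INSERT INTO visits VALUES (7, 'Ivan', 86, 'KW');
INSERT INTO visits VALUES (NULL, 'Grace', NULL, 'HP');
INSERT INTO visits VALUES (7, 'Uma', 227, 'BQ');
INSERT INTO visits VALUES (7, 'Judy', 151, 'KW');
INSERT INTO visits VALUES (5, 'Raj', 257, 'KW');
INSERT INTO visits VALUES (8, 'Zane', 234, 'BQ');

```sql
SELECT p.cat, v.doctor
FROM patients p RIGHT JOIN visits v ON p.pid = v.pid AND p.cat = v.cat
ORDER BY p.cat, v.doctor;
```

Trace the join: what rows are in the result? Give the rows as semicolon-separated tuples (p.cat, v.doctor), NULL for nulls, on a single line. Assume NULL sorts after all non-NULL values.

RIGHT JOIN keeps every row from `visits`; unmatched rows get NULL for `patients`'s columns.
Matching on p.pid = v.pid AND p.cat = v.cat. A NULL in a compared column never satisfies the condition.
- pid=6, cat=KW: no matching v row.
- pid=9, cat=BQ: no matching v row.
- pid=1, cat=HP: no matching v row.
- pid=3, cat=KW: no matching v row.
- pid=7, cat=HP: no matching v row.
- pid=6, cat=BQ: no matching v row.
- pid=3, cat=BQ: no matching v row.
- pid=3, cat=BQ: no matching v row.
- pid=NULL, cat=KW: no matching v row.
- plus 7 unmatched v row(s), each kept with NULL p columns.
After projecting and ordering:
p.cat | v.doctor
NULL | Dave
NULL | Grace
NULL | Ivan
NULL | Judy
NULL | Raj
NULL | Uma
NULL | Zane

(NULL, Dave); (NULL, Grace); (NULL, Ivan); (NULL, Judy); (NULL, Raj); (NULL, Uma); (NULL, Zane)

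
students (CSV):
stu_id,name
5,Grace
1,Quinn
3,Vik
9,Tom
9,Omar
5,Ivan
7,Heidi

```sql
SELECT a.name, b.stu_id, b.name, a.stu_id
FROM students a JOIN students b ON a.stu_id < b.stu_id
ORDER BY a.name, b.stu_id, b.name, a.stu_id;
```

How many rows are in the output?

19

INNER JOIN keeps only pairs where the ON condition holds.
Matching on a.stu_id < b.stu_id.
Matched pairs: 19.
Total: 19 rows.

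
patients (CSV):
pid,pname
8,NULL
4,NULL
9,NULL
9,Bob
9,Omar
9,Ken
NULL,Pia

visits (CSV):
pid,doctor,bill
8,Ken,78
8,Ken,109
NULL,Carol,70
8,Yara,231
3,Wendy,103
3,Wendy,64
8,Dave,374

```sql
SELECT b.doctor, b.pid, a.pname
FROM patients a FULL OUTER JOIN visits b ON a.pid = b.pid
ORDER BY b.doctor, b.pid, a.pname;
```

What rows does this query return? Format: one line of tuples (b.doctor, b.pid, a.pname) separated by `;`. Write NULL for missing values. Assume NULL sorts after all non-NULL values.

FULL OUTER JOIN keeps every row from both sides; unmatched rows get NULL for the other side's columns.
Matching on a.pid = b.pid. A NULL in a compared column never satisfies the condition.
- a (pid=8) pairs with 4 row(s) of b.
- a (pid=4) has no partner → padded with NULL.
- a (pid=9) has no partner → padded with NULL.
- a (pid=9) has no partner → padded with NULL.
- a (pid=9) has no partner → padded with NULL.
- a (pid=9) has no partner → padded with NULL.
- a (pid=NULL) has no partner → padded with NULL.
- plus 3 unmatched b row(s), each kept with NULL a columns.

(Carol, NULL, NULL); (Dave, 8, NULL); (Ken, 8, NULL); (Ken, 8, NULL); (Wendy, 3, NULL); (Wendy, 3, NULL); (Yara, 8, NULL); (NULL, NULL, Bob); (NULL, NULL, Ken); (NULL, NULL, Omar); (NULL, NULL, Pia); (NULL, NULL, NULL); (NULL, NULL, NULL)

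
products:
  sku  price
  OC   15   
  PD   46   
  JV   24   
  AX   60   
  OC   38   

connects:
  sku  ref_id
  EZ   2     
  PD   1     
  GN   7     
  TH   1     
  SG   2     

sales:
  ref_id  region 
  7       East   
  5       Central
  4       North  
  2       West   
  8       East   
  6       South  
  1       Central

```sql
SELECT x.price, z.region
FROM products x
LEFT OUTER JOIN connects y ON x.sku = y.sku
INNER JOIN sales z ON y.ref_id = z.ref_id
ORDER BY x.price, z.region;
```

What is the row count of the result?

1

Evaluate left to right. First `products x LEFT JOIN connects y` on sku: 5 row(s).
Then INNER JOIN `sales z` on ref_id: keep only rows whose y.ref_id appears in z.
Result: 1 row(s).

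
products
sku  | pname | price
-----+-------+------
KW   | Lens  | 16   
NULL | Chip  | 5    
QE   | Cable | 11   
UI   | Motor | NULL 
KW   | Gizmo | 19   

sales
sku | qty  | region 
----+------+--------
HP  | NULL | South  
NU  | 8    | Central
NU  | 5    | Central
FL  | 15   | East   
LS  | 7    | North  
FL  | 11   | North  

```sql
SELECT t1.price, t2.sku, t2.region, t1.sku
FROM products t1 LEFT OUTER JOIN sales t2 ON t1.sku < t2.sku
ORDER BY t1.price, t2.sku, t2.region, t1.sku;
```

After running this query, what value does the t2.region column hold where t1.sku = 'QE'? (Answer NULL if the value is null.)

NULL

LEFT JOIN keeps every row from `products`; unmatched rows get NULL for `sales`'s columns.
Matching on t1.sku < t2.sku. A NULL in a compared column never satisfies the condition.
- t1 (sku=KW) pairs with 3 row(s) of t2.
- t1 (sku=NULL) has no partner → padded with NULL.
- t1 (sku=QE) has no partner → padded with NULL.
- t1 (sku=UI) has no partner → padded with NULL.
- t1 (sku=KW) pairs with 3 row(s) of t2.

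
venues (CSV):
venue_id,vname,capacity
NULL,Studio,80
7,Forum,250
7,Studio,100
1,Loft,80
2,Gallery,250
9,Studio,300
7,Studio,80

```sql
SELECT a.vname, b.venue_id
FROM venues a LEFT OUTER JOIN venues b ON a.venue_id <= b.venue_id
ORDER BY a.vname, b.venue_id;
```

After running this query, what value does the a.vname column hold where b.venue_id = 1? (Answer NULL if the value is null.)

Loft

LEFT JOIN keeps every row from `venues a`; unmatched rows get NULL for `venues b`'s columns.
Matching on a.venue_id <= b.venue_id. A NULL in a compared column never satisfies the condition.
Matched pairs: 24; unmatched a rows kept: 1.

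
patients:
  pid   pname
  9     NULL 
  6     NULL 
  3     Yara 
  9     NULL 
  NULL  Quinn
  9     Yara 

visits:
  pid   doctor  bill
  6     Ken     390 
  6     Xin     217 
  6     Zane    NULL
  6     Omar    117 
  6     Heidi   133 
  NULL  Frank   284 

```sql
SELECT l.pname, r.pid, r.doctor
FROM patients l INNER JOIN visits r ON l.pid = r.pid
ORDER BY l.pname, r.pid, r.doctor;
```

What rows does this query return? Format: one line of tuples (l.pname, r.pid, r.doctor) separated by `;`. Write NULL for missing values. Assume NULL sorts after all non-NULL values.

(NULL, 6, Heidi); (NULL, 6, Ken); (NULL, 6, Omar); (NULL, 6, Xin); (NULL, 6, Zane)

INNER JOIN keeps only pairs where the ON condition holds.
Matching on l.pid = r.pid. A NULL in a compared column never satisfies the condition.
Matched pairs: 5.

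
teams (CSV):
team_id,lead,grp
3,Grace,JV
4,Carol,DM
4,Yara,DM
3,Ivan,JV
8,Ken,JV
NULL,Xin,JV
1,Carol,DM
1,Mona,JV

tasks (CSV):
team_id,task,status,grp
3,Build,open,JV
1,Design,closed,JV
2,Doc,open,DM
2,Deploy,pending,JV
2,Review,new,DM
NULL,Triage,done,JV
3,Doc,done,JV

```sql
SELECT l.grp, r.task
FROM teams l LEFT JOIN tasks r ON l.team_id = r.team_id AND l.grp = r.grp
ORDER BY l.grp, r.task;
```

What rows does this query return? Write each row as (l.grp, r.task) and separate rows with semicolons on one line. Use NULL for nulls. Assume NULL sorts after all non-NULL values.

LEFT JOIN keeps every row from `teams`; unmatched rows get NULL for `tasks`'s columns.
Matching on l.team_id = r.team_id AND l.grp = r.grp. A NULL in a compared column never satisfies the condition.
- l row (team_id=3, grp=JV): matches 2 r row(s) → 2 output row(s).
- l row (team_id=4, grp=DM): no match → kept, r columns NULL.
- l row (team_id=4, grp=DM): no match → kept, r columns NULL.
- l row (team_id=3, grp=JV): matches 2 r row(s) → 2 output row(s).
- l row (team_id=8, grp=JV): no match → kept, r columns NULL.
- l row (team_id=NULL, grp=JV): no match → kept, r columns NULL.
- l row (team_id=1, grp=DM): no match → kept, r columns NULL.
- l row (team_id=1, grp=JV): matches 1 r row(s) → 1 output row(s).
After projecting and ordering:
l.grp | r.task
DM | NULL
DM | NULL
DM | NULL
JV | Build
JV | Build
JV | Design
JV | Doc
JV | Doc
JV | NULL
JV | NULL

(DM, NULL); (DM, NULL); (DM, NULL); (JV, Build); (JV, Build); (JV, Design); (JV, Doc); (JV, Doc); (JV, NULL); (JV, NULL)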